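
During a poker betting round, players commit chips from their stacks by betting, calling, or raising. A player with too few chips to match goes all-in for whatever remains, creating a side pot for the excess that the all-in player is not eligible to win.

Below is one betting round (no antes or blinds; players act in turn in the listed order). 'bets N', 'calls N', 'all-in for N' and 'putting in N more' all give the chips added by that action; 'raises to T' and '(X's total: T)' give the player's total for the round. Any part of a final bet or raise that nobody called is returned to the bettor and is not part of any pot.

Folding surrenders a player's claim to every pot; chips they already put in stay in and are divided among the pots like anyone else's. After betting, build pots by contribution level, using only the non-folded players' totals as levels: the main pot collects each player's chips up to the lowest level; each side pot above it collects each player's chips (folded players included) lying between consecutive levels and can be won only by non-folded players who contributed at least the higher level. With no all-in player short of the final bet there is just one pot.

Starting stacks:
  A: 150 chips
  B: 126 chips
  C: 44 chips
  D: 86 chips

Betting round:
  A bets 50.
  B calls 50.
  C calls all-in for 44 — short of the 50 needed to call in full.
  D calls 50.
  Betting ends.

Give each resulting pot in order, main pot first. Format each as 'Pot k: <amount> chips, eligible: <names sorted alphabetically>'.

Pot 1: 176 chips, eligible: A, B, C, D
Pot 2: 18 chips, eligible: A, B, D

Derivation:
Contributions: A=50, B=50, C=44, D=50
Pot levels (distinct totals of non-folded players): 44, 50
Layer 1-44: 44 each from A, B, C, D = 44*4 = 176 chips; eligible A, B, C, D
Layer 45-50: 6 each from A, B, D = 6*3 = 18 chips; eligible A, B, D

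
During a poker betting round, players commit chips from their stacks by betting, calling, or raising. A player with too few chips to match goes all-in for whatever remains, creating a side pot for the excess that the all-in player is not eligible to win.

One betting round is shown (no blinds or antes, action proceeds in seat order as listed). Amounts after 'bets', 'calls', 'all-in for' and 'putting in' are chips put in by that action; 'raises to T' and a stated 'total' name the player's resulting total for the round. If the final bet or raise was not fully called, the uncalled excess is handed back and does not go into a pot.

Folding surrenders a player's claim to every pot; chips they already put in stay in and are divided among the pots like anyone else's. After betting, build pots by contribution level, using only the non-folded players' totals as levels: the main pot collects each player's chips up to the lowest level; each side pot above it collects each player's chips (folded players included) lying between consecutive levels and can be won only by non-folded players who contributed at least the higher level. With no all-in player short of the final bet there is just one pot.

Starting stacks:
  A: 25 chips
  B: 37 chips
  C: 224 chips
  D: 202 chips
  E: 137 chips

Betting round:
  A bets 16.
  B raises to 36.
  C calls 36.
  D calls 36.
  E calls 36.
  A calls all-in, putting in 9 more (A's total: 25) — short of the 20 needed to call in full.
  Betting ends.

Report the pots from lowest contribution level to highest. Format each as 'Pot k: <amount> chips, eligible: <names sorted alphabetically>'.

Contributions: A=25, B=36, C=36, D=36, E=36
Pot levels (distinct totals of non-folded players): 25, 36
Layer 1-25: 25 each from A, B, C, D, E = 25*5 = 125 chips; eligible A, B, C, D, E
Layer 26-36: 11 each from B, C, D, E = 11*4 = 44 chips; eligible B, C, D, E

Pot 1: 125 chips, eligible: A, B, C, D, E
Pot 2: 44 chips, eligible: B, C, D, E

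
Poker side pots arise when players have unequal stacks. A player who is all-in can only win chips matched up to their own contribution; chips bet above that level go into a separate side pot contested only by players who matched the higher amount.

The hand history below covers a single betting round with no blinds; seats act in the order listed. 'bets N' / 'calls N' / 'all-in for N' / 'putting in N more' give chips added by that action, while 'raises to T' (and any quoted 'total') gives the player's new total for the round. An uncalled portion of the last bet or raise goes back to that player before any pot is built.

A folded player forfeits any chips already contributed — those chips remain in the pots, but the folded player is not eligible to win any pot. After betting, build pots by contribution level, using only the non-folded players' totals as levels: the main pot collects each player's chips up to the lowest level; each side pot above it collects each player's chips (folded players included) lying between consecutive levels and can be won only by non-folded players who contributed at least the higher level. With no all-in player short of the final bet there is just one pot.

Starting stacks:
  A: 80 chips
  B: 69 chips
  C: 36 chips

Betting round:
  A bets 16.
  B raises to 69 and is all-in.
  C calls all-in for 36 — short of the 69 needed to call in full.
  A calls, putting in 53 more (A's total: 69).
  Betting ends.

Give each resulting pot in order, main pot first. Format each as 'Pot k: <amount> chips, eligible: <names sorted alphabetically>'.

Pot 1: 108 chips, eligible: A, B, C
Pot 2: 66 chips, eligible: A, B

Derivation:
Contributions: A=69, B=69, C=36
Pot levels (distinct totals of non-folded players): 36, 69
Layer 1-36: 36 each from A, B, C = 36*3 = 108 chips; eligible A, B, C
Layer 37-69: 33 each from A, B = 33*2 = 66 chips; eligible A, B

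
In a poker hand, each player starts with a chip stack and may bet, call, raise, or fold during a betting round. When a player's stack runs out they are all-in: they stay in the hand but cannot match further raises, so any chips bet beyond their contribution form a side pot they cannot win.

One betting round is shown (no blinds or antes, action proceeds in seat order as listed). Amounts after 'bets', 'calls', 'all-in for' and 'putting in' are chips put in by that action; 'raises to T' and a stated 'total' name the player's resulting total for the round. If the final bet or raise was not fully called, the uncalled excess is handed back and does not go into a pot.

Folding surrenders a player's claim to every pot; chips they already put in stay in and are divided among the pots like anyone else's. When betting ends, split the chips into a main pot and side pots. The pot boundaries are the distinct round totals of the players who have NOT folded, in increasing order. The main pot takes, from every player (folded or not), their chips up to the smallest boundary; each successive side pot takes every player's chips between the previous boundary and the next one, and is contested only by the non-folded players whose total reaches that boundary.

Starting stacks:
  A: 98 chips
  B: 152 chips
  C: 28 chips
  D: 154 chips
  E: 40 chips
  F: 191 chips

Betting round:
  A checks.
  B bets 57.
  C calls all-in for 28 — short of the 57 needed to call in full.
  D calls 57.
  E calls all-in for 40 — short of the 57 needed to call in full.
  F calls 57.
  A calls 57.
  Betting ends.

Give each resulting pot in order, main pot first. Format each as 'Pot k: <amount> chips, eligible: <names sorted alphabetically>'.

Pot 1: 168 chips, eligible: A, B, C, D, E, F
Pot 2: 60 chips, eligible: A, B, D, E, F
Pot 3: 68 chips, eligible: A, B, D, F

Derivation:
Contributions: A=57, B=57, C=28, D=57, E=40, F=57
Pot levels (distinct totals of non-folded players): 28, 40, 57
Layer 1-28: 28 each from A, B, C, D, E, F = 28*6 = 168 chips; eligible A, B, C, D, E, F
Layer 29-40: 12 each from A, B, D, E, F = 12*5 = 60 chips; eligible A, B, D, E, F
Layer 41-57: 17 each from A, B, D, F = 17*4 = 68 chips; eligible A, B, D, F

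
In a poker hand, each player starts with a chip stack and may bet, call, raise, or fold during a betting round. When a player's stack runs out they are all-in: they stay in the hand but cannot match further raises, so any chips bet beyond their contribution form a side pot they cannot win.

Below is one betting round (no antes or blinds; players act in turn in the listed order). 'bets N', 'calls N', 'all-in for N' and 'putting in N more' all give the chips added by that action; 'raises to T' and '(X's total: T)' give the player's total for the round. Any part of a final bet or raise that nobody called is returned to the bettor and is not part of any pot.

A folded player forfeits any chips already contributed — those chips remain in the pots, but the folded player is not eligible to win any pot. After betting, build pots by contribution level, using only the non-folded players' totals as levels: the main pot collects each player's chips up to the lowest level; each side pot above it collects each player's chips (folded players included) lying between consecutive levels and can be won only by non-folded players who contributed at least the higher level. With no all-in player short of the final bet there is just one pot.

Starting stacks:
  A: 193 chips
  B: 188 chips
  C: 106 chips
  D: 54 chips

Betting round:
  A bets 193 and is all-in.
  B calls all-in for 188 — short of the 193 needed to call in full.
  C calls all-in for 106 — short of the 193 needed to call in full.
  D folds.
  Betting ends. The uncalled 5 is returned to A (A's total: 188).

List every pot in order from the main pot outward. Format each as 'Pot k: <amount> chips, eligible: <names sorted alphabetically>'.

Contributions (after 5 returned to A): A=188, B=188, C=106
Folded: D
Pot levels (distinct totals of non-folded players): 106, 188
Layer 1-106: 106 each from A, B, C = 106*3 = 318 chips; eligible A, B, C
Layer 107-188: 82 each from A, B = 82*2 = 164 chips; eligible A, B

Pot 1: 318 chips, eligible: A, B, C
Pot 2: 164 chips, eligible: A, B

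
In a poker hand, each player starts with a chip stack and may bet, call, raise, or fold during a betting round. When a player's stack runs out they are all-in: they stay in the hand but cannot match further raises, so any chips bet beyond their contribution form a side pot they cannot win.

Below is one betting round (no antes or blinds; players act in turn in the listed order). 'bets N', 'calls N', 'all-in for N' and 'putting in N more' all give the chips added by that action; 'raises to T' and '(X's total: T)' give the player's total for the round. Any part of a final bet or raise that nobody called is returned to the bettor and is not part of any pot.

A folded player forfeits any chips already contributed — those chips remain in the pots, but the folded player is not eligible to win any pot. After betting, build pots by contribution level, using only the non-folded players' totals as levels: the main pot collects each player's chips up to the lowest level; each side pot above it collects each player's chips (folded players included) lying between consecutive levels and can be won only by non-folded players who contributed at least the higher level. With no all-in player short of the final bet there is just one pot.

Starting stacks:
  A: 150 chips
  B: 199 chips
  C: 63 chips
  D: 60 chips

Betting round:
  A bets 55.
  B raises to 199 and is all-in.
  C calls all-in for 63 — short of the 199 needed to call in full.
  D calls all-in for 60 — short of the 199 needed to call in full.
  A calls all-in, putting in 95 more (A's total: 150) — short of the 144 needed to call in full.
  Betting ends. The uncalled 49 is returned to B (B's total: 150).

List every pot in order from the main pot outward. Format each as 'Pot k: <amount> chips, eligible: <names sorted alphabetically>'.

Pot 1: 240 chips, eligible: A, B, C, D
Pot 2: 9 chips, eligible: A, B, C
Pot 3: 174 chips, eligible: A, B

Derivation:
Contributions (after 49 returned to B): A=150, B=150, C=63, D=60
Pot levels (distinct totals of non-folded players): 60, 63, 150
Layer 1-60: 60 each from A, B, C, D = 60*4 = 240 chips; eligible A, B, C, D
Layer 61-63: 3 each from A, B, C = 3*3 = 9 chips; eligible A, B, C
Layer 64-150: 87 each from A, B = 87*2 = 174 chips; eligible A, B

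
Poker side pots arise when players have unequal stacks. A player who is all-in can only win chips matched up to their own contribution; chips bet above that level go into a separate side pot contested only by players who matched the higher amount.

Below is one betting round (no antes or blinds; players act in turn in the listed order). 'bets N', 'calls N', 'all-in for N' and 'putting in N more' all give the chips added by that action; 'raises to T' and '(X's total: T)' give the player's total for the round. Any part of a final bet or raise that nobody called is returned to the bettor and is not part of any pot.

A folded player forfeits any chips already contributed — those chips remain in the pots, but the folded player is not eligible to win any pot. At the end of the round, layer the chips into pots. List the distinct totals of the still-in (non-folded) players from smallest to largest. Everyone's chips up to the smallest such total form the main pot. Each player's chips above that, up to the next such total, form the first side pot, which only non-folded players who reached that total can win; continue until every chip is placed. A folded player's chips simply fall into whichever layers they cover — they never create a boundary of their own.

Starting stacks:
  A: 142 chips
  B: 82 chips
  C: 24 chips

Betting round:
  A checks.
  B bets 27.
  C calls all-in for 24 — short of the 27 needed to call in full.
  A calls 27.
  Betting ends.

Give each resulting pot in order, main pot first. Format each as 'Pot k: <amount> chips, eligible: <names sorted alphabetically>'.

Pot 1: 72 chips, eligible: A, B, C
Pot 2: 6 chips, eligible: A, B

Derivation:
Contributions: A=27, B=27, C=24
Pot levels (distinct totals of non-folded players): 24, 27
Layer 1-24: 24 each from A, B, C = 24*3 = 72 chips; eligible A, B, C
Layer 25-27: 3 each from A, B = 3*2 = 6 chips; eligible A, B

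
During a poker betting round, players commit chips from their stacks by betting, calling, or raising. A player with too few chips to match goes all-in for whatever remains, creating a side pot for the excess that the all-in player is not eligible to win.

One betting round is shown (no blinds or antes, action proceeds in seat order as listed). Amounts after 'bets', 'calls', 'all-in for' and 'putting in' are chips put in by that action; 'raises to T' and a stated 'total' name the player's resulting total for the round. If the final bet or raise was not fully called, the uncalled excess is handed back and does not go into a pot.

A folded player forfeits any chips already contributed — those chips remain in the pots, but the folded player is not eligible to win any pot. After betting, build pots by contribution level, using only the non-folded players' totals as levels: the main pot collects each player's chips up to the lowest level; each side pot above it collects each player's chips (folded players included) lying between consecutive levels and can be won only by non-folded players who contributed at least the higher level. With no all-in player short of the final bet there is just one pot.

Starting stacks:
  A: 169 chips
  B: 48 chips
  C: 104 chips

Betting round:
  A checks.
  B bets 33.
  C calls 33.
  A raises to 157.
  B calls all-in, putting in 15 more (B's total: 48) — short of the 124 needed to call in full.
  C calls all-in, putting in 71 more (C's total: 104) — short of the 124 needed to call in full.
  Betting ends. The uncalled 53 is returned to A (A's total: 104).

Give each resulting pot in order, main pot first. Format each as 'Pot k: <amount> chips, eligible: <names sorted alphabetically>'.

Contributions (after 53 returned to A): A=104, B=48, C=104
Pot levels (distinct totals of non-folded players): 48, 104
Layer 1-48: 48 each from A, B, C = 48*3 = 144 chips; eligible A, B, C
Layer 49-104: 56 each from A, C = 56*2 = 112 chips; eligible A, C

Pot 1: 144 chips, eligible: A, B, C
Pot 2: 112 chips, eligible: A, C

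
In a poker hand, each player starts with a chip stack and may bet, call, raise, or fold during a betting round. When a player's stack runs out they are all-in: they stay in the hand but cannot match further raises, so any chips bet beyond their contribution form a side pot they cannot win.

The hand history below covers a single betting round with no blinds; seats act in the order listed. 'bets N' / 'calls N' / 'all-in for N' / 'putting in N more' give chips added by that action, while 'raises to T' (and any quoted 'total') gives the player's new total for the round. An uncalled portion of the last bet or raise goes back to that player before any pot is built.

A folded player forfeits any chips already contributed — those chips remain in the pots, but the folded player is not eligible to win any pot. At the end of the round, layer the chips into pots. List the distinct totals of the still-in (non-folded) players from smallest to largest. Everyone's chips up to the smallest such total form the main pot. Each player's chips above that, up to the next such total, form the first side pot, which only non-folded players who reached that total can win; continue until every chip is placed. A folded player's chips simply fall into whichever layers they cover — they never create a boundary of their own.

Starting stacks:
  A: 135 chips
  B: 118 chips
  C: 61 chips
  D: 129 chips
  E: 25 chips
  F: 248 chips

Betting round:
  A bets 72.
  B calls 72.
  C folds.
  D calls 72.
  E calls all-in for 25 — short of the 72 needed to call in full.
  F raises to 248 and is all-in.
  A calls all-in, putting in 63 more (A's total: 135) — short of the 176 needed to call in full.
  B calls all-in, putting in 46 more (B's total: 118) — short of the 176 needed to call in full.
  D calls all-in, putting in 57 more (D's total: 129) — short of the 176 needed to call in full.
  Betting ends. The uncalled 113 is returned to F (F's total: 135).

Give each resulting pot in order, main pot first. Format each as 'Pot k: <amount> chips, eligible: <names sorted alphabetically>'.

Contributions (after 113 returned to F): A=135, B=118, D=129, E=25, F=135
Folded: C
Pot levels (distinct totals of non-folded players): 25, 118, 129, 135
Layer 1-25: 25 each from A, B, D, E, F = 25*5 = 125 chips; eligible A, B, D, E, F
Layer 26-118: 93 each from A, B, D, F = 93*4 = 372 chips; eligible A, B, D, F
Layer 119-129: 11 each from A, D, F = 11*3 = 33 chips; eligible A, D, F
Layer 130-135: 6 each from A, F = 6*2 = 12 chips; eligible A, F

Pot 1: 125 chips, eligible: A, B, D, E, F
Pot 2: 372 chips, eligible: A, B, D, F
Pot 3: 33 chips, eligible: A, D, F
Pot 4: 12 chips, eligible: A, F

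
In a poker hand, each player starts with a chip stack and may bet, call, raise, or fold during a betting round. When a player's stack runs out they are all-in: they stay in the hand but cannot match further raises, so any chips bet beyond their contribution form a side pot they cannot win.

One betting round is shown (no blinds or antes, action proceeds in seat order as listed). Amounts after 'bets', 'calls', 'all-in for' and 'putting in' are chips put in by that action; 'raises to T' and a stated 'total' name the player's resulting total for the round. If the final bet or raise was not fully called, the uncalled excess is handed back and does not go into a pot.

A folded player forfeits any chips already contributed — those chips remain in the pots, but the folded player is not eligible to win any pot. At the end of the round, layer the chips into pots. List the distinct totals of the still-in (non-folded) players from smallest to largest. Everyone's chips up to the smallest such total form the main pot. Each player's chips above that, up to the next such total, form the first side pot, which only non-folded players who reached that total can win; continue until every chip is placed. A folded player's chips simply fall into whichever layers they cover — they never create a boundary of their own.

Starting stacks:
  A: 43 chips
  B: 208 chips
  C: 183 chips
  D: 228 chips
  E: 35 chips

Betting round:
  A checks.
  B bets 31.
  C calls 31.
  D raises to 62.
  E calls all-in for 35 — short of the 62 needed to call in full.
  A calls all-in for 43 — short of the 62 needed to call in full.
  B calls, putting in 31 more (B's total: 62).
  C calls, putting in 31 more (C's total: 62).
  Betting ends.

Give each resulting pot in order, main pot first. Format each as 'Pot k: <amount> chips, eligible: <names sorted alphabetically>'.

Pot 1: 175 chips, eligible: A, B, C, D, E
Pot 2: 32 chips, eligible: A, B, C, D
Pot 3: 57 chips, eligible: B, C, D

Derivation:
Contributions: A=43, B=62, C=62, D=62, E=35
Pot levels (distinct totals of non-folded players): 35, 43, 62
Layer 1-35: 35 each from A, B, C, D, E = 35*5 = 175 chips; eligible A, B, C, D, E
Layer 36-43: 8 each from A, B, C, D = 8*4 = 32 chips; eligible A, B, C, D
Layer 44-62: 19 each from B, C, D = 19*3 = 57 chips; eligible B, C, D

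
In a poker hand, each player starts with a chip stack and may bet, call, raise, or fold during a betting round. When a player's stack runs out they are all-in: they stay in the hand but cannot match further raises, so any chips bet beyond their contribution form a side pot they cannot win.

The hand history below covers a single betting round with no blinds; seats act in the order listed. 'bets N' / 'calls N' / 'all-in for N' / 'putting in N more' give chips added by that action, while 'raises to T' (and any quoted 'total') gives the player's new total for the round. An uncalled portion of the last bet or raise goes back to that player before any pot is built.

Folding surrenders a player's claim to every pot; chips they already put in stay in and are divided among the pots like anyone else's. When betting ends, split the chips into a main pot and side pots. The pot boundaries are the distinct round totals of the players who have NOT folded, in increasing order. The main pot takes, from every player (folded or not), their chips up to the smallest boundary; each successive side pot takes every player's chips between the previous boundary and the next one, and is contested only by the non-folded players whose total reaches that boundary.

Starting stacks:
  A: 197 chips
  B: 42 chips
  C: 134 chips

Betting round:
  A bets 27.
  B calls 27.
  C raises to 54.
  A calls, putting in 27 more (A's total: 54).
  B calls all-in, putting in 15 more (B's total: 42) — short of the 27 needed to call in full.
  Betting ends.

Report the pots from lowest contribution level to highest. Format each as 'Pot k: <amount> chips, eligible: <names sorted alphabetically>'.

Contributions: A=54, B=42, C=54
Pot levels (distinct totals of non-folded players): 42, 54
Layer 1-42: 42 each from A, B, C = 42*3 = 126 chips; eligible A, B, C
Layer 43-54: 12 each from A, C = 12*2 = 24 chips; eligible A, C

Pot 1: 126 chips, eligible: A, B, C
Pot 2: 24 chips, eligible: A, C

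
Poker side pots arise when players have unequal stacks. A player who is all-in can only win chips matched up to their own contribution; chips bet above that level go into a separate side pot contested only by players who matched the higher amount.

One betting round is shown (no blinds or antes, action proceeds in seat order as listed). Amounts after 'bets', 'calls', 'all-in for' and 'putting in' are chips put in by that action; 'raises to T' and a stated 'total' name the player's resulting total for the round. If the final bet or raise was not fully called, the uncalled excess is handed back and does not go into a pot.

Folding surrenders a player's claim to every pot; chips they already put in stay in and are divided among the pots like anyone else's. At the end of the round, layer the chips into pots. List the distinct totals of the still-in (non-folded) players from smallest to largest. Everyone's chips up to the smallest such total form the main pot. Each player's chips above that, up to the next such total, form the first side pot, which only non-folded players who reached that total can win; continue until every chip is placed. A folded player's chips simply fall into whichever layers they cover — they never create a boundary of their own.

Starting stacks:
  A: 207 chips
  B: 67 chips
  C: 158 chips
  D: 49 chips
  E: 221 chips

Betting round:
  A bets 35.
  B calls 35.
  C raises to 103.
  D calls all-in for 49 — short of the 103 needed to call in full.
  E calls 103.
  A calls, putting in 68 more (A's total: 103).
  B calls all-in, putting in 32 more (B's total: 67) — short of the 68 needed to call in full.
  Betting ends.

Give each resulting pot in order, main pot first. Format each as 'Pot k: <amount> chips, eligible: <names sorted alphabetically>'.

Pot 1: 245 chips, eligible: A, B, C, D, E
Pot 2: 72 chips, eligible: A, B, C, E
Pot 3: 108 chips, eligible: A, C, E

Derivation:
Contributions: A=103, B=67, C=103, D=49, E=103
Pot levels (distinct totals of non-folded players): 49, 67, 103
Layer 1-49: 49 each from A, B, C, D, E = 49*5 = 245 chips; eligible A, B, C, D, E
Layer 50-67: 18 each from A, B, C, E = 18*4 = 72 chips; eligible A, B, C, E
Layer 68-103: 36 each from A, C, E = 36*3 = 108 chips; eligible A, C, E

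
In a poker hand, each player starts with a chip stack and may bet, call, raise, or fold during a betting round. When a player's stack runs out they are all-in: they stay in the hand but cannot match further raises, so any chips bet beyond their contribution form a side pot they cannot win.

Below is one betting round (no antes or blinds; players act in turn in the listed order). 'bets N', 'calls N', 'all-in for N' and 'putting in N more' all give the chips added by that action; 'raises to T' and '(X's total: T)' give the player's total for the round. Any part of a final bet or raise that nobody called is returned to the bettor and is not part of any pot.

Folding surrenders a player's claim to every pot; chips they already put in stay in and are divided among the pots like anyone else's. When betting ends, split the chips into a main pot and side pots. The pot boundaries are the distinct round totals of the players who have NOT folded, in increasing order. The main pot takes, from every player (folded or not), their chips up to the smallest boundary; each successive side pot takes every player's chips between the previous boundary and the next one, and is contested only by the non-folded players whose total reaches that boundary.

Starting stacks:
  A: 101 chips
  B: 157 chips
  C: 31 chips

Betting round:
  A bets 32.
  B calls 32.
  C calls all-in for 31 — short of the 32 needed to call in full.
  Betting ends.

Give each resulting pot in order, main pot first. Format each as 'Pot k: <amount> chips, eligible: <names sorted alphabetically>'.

Pot 1: 93 chips, eligible: A, B, C
Pot 2: 2 chips, eligible: A, B

Derivation:
Contributions: A=32, B=32, C=31
Pot levels (distinct totals of non-folded players): 31, 32
Layer 1-31: 31 each from A, B, C = 31*3 = 93 chips; eligible A, B, C
Layer 32-32: 1 each from A, B = 1*2 = 2 chips; eligible A, B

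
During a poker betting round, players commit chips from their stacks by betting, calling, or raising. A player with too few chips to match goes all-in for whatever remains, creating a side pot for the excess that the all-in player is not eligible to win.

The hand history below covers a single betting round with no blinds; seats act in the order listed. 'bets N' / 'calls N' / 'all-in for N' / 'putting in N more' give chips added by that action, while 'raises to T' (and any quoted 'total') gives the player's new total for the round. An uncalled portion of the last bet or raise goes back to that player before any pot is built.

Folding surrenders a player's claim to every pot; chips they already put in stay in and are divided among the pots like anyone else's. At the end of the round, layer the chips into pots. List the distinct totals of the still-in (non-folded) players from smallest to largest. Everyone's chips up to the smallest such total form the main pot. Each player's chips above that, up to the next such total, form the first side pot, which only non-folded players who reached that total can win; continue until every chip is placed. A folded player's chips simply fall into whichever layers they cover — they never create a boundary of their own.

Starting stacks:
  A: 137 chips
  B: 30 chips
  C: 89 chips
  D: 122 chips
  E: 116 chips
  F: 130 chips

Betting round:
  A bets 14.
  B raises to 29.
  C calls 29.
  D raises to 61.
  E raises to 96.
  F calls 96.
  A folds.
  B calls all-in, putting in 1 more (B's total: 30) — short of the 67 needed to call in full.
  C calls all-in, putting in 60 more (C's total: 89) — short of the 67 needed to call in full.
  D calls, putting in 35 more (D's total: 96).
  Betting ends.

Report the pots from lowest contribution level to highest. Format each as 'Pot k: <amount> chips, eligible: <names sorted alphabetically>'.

Pot 1: 164 chips, eligible: B, C, D, E, F
Pot 2: 236 chips, eligible: C, D, E, F
Pot 3: 21 chips, eligible: D, E, F

Derivation:
Contributions: A=14, B=30, C=89, D=96, E=96, F=96
Folded: A
Pot levels (distinct totals of non-folded players): 30, 89, 96
Layer 1-30: A 14 + B 30 + C 30 + D 30 + E 30 + F 30 = 164 chips; eligible B, C, D, E, F
Layer 31-89: 59 each from C, D, E, F = 59*4 = 236 chips; eligible C, D, E, F
Layer 90-96: 7 each from D, E, F = 7*3 = 21 chips; eligible D, E, F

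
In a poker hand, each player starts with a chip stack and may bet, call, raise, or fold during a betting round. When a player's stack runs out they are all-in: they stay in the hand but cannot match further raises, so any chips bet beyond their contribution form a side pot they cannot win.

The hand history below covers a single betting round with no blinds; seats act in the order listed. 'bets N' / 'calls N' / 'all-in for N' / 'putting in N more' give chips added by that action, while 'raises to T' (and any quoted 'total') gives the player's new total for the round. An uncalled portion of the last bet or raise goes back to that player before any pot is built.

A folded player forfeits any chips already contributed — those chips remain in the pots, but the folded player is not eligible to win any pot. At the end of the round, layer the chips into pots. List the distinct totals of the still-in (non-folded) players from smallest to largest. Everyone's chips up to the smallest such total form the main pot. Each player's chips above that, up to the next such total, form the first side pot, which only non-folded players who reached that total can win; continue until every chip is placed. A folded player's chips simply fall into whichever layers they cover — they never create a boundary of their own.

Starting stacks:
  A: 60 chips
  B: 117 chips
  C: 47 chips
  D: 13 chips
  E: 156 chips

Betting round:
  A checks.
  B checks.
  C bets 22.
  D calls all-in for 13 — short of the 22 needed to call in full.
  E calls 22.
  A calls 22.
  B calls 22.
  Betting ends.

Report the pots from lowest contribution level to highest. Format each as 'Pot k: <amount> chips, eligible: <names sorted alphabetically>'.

Contributions: A=22, B=22, C=22, D=13, E=22
Pot levels (distinct totals of non-folded players): 13, 22
Layer 1-13: 13 each from A, B, C, D, E = 13*5 = 65 chips; eligible A, B, C, D, E
Layer 14-22: 9 each from A, B, C, E = 9*4 = 36 chips; eligible A, B, C, E

Pot 1: 65 chips, eligible: A, B, C, D, E
Pot 2: 36 chips, eligible: A, B, C, E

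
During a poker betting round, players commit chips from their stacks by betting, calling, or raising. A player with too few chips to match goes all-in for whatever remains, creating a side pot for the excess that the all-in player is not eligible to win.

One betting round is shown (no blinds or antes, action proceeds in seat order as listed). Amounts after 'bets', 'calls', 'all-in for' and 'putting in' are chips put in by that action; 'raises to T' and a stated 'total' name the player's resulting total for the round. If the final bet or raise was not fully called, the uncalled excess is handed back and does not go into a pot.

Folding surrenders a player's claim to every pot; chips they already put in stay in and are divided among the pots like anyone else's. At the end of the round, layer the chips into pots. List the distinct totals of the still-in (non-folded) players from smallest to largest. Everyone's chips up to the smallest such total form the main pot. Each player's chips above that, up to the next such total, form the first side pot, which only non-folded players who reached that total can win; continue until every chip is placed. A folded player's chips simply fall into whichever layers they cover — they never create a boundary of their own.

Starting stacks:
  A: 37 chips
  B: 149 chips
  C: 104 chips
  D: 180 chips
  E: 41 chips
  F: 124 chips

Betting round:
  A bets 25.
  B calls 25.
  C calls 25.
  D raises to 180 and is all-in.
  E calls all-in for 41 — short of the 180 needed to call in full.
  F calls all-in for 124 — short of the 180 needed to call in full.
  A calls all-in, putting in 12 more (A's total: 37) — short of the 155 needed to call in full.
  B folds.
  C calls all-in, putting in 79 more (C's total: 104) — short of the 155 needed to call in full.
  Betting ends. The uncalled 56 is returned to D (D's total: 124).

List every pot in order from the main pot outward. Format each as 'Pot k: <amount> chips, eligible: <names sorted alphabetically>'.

Contributions (after 56 returned to D): A=37, B=25, C=104, D=124, E=41, F=124
Folded: B
Pot levels (distinct totals of non-folded players): 37, 41, 104, 124
Layer 1-37: A 37 + B 25 + C 37 + D 37 + E 37 + F 37 = 210 chips; eligible A, C, D, E, F
Layer 38-41: 4 each from C, D, E, F = 4*4 = 16 chips; eligible C, D, E, F
Layer 42-104: 63 each from C, D, F = 63*3 = 189 chips; eligible C, D, F
Layer 105-124: 20 each from D, F = 20*2 = 40 chips; eligible D, F

Pot 1: 210 chips, eligible: A, C, D, E, F
Pot 2: 16 chips, eligible: C, D, E, F
Pot 3: 189 chips, eligible: C, D, F
Pot 4: 40 chips, eligible: D, F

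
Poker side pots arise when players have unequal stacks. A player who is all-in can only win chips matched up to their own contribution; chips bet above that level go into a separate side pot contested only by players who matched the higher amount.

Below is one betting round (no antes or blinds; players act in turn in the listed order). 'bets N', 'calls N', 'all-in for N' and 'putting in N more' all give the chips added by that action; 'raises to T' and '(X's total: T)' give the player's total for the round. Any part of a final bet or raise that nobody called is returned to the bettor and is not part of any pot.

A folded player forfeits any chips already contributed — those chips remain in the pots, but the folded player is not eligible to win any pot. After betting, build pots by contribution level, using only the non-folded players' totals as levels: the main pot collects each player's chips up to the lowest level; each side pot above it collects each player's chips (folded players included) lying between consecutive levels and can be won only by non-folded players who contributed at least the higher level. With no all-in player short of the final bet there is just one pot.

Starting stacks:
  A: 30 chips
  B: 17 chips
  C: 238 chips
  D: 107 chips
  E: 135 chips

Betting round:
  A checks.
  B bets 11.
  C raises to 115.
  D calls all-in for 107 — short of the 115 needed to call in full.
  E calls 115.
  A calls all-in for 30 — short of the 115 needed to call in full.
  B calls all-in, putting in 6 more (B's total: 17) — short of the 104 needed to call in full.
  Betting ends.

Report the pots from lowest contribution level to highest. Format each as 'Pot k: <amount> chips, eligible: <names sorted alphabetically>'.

Contributions: A=30, B=17, C=115, D=107, E=115
Pot levels (distinct totals of non-folded players): 17, 30, 107, 115
Layer 1-17: 17 each from A, B, C, D, E = 17*5 = 85 chips; eligible A, B, C, D, E
Layer 18-30: 13 each from A, C, D, E = 13*4 = 52 chips; eligible A, C, D, E
Layer 31-107: 77 each from C, D, E = 77*3 = 231 chips; eligible C, D, E
Layer 108-115: 8 each from C, E = 8*2 = 16 chips; eligible C, E

Pot 1: 85 chips, eligible: A, B, C, D, E
Pot 2: 52 chips, eligible: A, C, D, E
Pot 3: 231 chips, eligible: C, D, E
Pot 4: 16 chips, eligible: C, E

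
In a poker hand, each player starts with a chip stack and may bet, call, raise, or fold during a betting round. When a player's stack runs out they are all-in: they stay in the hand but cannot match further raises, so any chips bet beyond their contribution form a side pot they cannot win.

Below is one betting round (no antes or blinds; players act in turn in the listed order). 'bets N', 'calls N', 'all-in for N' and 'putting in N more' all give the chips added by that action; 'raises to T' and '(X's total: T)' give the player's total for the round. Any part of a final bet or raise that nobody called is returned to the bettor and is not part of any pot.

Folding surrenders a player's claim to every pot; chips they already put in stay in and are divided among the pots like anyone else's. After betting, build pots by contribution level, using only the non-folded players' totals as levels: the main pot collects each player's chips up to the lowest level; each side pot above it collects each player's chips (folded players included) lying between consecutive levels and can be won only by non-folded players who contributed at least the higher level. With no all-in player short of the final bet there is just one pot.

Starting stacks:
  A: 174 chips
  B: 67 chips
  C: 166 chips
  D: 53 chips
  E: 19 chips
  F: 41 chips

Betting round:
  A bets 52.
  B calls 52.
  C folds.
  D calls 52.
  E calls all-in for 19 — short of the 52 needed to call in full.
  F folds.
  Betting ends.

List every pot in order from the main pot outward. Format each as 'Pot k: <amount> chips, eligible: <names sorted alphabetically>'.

Contributions: A=52, B=52, D=52, E=19
Folded: C, F
Pot levels (distinct totals of non-folded players): 19, 52
Layer 1-19: 19 each from A, B, D, E = 19*4 = 76 chips; eligible A, B, D, E
Layer 20-52: 33 each from A, B, D = 33*3 = 99 chips; eligible A, B, D

Pot 1: 76 chips, eligible: A, B, D, E
Pot 2: 99 chips, eligible: A, B, D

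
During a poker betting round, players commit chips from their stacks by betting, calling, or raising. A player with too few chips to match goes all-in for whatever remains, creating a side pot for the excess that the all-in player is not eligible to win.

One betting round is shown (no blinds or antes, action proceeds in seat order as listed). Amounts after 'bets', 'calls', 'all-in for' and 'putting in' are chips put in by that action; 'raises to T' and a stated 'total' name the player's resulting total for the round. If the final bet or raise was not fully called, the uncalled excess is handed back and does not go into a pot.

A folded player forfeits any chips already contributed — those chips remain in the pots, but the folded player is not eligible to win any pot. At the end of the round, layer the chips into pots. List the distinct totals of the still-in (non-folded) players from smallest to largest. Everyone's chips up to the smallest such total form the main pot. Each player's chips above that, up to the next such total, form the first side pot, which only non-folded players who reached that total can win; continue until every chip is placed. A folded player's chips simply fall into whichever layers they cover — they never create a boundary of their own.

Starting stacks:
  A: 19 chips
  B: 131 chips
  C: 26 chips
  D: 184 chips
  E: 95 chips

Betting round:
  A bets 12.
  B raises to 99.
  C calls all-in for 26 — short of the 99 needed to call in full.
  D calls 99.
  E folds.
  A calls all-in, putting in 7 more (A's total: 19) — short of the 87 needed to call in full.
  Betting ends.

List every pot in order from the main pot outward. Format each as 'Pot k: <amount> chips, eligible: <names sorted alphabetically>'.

Pot 1: 76 chips, eligible: A, B, C, D
Pot 2: 21 chips, eligible: B, C, D
Pot 3: 146 chips, eligible: B, D

Derivation:
Contributions: A=19, B=99, C=26, D=99
Folded: E
Pot levels (distinct totals of non-folded players): 19, 26, 99
Layer 1-19: 19 each from A, B, C, D = 19*4 = 76 chips; eligible A, B, C, D
Layer 20-26: 7 each from B, C, D = 7*3 = 21 chips; eligible B, C, D
Layer 27-99: 73 each from B, D = 73*2 = 146 chips; eligible B, D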